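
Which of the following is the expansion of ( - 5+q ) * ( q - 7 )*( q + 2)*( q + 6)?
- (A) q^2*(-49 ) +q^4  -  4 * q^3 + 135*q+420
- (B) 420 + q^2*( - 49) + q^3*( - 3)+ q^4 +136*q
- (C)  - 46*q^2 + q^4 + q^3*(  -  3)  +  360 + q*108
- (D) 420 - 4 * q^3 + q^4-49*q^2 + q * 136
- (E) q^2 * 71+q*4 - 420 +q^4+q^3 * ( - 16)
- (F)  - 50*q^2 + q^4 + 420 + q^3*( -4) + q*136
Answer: D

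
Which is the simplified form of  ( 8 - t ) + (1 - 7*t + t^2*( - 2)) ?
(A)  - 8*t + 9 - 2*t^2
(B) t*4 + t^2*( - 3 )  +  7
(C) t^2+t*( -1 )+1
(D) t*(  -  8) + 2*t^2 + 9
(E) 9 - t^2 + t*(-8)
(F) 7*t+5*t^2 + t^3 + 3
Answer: A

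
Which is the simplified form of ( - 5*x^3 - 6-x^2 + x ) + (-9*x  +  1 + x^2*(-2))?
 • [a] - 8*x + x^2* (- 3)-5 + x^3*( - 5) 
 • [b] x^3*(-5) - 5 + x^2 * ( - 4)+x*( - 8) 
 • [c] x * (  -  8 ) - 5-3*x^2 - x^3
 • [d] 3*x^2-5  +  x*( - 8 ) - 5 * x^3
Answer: a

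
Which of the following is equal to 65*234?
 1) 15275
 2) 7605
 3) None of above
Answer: 3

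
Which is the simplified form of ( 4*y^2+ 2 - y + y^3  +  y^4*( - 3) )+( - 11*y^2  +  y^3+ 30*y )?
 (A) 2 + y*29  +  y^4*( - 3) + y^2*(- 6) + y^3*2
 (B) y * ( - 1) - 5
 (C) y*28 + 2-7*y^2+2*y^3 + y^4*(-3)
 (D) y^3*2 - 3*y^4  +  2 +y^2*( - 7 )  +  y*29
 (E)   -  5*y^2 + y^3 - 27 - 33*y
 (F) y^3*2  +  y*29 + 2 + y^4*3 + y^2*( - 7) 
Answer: D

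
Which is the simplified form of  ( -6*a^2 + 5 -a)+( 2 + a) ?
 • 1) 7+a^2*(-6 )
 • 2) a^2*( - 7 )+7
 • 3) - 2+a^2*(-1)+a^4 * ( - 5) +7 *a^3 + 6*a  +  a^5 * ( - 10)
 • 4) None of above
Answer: 1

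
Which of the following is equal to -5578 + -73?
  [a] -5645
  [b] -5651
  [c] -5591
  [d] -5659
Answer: b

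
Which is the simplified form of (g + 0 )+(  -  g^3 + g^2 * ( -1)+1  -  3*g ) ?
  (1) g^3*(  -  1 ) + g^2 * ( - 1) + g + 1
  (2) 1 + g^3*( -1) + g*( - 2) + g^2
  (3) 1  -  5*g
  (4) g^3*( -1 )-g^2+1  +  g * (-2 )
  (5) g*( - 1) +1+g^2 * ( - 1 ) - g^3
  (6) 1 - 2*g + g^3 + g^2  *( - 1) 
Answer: 4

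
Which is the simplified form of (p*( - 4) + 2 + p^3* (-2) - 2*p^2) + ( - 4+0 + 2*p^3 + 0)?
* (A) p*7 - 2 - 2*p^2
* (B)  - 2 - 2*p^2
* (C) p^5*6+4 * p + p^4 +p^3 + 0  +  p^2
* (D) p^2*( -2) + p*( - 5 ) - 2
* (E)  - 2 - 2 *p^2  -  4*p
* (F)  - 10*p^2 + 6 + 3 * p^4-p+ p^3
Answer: E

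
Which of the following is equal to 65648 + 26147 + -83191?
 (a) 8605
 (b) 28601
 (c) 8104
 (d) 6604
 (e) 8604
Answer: e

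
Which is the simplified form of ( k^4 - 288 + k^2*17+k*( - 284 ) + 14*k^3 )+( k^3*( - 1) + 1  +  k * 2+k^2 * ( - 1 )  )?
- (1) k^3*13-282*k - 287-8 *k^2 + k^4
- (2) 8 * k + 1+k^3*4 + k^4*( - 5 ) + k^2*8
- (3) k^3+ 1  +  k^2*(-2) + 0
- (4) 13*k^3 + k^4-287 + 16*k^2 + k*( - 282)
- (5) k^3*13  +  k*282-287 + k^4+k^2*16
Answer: 4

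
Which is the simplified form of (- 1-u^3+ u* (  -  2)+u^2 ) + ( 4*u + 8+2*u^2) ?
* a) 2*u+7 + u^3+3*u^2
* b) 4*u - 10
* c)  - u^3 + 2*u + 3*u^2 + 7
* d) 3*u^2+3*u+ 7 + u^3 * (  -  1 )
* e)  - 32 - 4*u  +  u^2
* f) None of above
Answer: c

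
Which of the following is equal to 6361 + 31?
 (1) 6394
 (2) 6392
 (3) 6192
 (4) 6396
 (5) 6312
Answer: 2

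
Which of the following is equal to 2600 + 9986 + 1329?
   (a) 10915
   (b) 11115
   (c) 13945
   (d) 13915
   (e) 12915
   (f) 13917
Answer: d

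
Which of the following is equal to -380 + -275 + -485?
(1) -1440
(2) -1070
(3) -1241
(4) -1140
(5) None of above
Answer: 4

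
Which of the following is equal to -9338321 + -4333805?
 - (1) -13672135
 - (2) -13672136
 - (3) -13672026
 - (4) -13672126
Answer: 4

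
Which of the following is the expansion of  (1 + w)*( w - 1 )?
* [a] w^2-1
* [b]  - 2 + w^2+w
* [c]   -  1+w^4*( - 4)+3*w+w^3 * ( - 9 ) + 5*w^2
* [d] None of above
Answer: a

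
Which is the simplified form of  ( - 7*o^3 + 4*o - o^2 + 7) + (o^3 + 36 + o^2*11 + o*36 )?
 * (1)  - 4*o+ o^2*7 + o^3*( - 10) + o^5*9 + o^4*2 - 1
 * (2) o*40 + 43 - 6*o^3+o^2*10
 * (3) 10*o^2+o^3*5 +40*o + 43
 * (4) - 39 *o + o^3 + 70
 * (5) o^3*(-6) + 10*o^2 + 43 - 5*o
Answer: 2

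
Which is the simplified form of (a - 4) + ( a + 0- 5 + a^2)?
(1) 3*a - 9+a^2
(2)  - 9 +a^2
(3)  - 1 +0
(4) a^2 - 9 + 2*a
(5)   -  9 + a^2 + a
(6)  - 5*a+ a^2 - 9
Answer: 4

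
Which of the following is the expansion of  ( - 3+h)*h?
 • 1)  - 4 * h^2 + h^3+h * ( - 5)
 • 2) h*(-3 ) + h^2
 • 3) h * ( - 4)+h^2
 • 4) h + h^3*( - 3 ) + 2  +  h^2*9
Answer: 2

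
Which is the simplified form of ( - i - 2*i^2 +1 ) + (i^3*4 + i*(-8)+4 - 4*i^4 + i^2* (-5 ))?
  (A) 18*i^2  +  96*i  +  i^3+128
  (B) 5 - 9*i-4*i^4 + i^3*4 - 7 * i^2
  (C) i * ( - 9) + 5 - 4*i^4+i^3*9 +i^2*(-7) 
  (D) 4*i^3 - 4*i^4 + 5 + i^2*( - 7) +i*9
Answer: B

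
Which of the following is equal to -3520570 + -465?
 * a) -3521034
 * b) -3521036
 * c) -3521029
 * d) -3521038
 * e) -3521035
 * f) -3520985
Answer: e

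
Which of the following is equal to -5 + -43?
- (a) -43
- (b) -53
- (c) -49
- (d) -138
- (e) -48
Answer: e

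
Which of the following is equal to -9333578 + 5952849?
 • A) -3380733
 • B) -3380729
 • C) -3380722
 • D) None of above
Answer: B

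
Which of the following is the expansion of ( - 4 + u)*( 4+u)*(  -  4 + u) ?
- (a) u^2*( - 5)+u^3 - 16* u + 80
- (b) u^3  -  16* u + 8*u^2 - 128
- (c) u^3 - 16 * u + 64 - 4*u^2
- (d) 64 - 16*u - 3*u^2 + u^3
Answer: c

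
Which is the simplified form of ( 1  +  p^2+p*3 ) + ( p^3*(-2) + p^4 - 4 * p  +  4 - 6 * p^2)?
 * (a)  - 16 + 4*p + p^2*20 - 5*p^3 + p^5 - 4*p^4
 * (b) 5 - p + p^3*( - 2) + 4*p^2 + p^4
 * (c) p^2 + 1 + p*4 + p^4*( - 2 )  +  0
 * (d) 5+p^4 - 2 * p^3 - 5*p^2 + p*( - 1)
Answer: d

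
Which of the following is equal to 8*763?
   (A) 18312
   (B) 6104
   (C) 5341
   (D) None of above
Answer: B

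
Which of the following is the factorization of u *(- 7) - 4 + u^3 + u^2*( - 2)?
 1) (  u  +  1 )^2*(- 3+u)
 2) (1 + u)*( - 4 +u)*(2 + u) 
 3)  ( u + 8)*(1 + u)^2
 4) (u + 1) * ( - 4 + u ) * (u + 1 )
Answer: 4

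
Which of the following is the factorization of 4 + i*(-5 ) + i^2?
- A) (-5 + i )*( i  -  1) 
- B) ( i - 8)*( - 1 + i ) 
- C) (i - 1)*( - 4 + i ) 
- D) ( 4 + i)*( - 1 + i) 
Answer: C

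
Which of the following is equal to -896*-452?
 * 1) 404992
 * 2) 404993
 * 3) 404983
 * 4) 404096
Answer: 1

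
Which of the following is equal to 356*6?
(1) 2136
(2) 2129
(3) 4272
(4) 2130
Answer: 1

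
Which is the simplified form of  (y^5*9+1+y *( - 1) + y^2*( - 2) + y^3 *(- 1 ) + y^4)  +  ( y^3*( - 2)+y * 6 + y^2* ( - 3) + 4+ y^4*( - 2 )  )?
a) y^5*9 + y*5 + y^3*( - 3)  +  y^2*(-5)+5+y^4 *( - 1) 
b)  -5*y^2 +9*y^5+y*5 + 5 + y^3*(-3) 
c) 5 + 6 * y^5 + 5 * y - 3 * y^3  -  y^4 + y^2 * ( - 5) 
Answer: a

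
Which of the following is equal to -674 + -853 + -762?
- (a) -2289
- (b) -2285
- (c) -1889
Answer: a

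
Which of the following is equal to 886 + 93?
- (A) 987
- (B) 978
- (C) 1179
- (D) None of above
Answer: D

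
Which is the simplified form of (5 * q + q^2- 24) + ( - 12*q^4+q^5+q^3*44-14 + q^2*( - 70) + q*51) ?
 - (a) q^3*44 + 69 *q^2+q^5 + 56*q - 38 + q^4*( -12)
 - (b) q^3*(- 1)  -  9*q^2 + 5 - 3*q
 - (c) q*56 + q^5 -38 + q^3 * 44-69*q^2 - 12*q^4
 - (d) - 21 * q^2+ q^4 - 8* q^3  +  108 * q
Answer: c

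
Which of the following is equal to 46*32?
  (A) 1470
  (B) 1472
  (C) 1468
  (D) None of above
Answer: B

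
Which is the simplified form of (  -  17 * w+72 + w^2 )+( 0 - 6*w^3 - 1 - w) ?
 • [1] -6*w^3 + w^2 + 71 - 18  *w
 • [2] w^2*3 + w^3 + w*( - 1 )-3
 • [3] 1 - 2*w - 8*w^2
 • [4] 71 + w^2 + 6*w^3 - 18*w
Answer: 1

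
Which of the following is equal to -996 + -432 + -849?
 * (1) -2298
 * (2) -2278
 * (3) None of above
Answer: 3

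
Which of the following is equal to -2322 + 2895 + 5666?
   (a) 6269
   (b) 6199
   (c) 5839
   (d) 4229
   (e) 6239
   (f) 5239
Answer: e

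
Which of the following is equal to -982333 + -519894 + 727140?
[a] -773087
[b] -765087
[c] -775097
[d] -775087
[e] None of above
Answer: d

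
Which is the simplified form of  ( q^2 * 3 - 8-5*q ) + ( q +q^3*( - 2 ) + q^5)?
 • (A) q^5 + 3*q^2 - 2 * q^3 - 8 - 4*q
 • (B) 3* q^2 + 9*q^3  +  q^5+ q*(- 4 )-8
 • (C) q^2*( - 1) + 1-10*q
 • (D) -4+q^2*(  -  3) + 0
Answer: A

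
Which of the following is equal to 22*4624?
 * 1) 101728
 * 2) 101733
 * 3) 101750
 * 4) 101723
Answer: 1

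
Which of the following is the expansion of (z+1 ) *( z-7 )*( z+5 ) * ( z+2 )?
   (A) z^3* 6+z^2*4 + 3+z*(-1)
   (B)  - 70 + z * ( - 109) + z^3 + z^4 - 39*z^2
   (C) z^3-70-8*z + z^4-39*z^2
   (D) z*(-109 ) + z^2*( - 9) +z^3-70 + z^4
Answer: B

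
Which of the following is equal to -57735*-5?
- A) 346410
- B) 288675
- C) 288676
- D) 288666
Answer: B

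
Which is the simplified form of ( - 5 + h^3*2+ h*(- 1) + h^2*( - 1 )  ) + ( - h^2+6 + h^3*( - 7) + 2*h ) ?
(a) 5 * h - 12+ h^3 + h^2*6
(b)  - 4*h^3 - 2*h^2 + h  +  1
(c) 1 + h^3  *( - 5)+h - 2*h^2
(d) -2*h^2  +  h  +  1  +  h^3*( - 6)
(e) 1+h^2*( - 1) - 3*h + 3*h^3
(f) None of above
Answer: c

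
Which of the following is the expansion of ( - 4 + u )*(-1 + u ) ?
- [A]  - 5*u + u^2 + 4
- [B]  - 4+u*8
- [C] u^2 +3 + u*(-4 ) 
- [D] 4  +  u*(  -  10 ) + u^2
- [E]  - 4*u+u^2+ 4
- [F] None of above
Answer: A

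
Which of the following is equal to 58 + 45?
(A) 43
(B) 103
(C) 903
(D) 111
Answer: B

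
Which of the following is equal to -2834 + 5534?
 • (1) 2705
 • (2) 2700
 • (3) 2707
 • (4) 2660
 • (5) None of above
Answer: 2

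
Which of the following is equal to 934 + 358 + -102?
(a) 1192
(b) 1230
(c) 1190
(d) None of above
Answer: c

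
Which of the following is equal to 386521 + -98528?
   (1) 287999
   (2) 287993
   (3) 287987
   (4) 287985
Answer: 2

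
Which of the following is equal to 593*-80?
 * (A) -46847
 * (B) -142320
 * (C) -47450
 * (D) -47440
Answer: D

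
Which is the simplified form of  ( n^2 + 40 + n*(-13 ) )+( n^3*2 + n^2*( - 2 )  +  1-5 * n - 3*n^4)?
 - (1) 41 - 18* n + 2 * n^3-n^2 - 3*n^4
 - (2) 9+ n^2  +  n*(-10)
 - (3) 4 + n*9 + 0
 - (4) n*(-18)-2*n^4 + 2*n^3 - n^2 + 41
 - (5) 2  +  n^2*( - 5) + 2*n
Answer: 1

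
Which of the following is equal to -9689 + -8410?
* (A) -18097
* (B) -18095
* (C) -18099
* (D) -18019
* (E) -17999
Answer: C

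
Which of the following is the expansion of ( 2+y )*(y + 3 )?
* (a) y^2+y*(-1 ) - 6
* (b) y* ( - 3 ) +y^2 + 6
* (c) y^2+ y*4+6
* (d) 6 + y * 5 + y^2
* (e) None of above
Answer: d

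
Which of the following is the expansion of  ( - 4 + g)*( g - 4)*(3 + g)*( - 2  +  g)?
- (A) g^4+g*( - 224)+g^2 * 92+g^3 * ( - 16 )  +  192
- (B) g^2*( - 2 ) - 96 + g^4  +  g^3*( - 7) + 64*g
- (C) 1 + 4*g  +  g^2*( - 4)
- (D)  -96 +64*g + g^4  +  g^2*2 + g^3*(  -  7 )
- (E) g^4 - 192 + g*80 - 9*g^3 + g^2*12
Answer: D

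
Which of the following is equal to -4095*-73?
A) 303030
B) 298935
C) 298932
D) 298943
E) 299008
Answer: B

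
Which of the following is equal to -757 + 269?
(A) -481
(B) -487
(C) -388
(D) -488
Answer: D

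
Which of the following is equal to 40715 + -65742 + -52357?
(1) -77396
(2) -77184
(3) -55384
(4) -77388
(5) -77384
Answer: 5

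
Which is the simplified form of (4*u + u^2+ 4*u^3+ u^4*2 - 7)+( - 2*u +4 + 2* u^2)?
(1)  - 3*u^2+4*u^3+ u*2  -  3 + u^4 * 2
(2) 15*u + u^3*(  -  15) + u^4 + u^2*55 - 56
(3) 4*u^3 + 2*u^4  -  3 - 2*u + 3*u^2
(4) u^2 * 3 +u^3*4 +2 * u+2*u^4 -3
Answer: 4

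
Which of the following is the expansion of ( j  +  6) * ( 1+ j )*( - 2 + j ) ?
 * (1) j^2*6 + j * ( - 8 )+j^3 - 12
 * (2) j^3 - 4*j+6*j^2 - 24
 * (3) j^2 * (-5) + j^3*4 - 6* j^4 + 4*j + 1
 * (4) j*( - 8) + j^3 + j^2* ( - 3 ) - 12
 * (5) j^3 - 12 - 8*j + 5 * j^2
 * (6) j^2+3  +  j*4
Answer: 5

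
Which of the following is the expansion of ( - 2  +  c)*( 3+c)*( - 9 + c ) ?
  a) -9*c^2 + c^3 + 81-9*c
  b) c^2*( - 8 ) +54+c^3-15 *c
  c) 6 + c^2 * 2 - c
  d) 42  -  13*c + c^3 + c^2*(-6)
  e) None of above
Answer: b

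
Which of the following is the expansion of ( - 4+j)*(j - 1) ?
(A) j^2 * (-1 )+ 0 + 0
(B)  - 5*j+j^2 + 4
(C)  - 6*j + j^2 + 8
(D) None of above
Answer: B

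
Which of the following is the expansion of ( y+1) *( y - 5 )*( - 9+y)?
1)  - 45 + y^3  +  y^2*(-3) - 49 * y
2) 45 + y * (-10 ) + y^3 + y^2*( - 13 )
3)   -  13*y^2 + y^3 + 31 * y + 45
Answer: 3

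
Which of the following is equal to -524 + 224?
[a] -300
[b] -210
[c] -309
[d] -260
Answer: a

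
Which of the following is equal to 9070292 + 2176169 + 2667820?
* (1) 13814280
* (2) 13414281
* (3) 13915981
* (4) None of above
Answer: 4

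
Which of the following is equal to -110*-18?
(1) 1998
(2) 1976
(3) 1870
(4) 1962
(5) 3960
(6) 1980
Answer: 6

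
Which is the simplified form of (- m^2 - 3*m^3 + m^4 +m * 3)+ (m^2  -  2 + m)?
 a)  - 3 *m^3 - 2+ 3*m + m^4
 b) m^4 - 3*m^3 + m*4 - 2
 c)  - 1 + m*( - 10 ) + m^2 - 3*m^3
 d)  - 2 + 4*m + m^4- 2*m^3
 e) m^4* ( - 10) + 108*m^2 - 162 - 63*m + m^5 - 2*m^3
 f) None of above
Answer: b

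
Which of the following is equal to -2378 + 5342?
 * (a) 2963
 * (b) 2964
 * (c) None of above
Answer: b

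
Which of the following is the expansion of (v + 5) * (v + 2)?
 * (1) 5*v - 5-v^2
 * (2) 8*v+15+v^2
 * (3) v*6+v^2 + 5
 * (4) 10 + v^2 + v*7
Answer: 4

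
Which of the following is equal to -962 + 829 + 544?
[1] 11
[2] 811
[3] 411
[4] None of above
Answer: 3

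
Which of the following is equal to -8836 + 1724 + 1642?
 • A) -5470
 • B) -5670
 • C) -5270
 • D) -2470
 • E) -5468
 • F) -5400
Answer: A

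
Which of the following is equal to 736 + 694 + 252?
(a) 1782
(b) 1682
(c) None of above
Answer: b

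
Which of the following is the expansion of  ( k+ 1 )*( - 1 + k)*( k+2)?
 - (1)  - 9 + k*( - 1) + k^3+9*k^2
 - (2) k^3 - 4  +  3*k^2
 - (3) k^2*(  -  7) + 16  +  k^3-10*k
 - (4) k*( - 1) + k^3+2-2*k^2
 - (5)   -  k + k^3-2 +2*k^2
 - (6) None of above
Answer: 5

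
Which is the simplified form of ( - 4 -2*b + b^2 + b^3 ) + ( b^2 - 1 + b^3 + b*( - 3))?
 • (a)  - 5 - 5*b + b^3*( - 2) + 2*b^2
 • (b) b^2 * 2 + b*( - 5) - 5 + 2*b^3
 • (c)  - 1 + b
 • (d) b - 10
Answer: b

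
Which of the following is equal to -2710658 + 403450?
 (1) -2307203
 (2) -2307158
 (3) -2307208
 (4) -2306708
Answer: 3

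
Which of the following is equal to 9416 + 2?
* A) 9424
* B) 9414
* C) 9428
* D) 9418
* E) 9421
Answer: D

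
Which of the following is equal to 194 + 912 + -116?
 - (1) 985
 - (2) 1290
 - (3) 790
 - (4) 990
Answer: 4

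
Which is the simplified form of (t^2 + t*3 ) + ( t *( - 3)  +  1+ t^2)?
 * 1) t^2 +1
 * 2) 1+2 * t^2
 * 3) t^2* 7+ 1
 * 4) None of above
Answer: 2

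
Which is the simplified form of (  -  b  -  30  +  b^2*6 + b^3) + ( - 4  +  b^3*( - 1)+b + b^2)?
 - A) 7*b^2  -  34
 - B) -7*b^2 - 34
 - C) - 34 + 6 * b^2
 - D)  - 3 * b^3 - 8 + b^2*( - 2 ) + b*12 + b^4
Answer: A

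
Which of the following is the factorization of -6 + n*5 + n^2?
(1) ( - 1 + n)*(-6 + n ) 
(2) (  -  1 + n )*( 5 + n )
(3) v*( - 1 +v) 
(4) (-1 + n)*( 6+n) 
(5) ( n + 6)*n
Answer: 4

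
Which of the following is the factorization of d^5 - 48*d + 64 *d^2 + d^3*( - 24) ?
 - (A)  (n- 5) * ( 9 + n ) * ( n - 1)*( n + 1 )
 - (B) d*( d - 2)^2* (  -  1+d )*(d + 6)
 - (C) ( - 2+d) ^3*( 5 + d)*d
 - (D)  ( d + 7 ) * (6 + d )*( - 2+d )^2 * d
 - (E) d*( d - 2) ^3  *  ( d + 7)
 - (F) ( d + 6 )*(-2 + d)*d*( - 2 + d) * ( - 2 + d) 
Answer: F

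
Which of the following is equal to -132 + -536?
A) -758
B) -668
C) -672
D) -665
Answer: B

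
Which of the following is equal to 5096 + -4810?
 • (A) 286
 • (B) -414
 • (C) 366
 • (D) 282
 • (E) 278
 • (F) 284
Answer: A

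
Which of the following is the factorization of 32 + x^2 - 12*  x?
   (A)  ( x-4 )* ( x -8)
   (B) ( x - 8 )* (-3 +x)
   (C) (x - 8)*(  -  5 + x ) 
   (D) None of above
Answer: A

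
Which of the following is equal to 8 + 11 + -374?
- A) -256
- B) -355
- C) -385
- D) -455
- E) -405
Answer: B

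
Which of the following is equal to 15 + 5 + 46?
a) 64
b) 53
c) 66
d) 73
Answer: c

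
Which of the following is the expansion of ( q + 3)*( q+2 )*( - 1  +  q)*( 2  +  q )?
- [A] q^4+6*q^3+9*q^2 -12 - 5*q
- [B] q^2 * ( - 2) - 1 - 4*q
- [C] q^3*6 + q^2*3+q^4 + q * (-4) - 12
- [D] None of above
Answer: D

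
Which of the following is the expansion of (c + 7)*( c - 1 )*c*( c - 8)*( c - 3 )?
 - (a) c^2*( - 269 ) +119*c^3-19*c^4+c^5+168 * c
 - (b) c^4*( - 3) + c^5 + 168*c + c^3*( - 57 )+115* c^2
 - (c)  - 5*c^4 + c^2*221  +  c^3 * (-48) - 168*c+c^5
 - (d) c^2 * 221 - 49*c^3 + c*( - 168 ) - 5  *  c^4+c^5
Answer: d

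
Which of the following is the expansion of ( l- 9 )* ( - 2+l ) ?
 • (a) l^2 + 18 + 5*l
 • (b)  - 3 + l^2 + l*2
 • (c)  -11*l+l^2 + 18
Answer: c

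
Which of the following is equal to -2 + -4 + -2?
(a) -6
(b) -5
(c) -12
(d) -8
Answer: d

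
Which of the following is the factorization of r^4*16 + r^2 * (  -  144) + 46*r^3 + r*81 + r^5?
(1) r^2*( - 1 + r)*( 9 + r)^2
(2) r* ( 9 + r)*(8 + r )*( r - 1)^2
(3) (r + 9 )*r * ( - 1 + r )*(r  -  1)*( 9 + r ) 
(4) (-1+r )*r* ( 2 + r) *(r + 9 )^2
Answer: 3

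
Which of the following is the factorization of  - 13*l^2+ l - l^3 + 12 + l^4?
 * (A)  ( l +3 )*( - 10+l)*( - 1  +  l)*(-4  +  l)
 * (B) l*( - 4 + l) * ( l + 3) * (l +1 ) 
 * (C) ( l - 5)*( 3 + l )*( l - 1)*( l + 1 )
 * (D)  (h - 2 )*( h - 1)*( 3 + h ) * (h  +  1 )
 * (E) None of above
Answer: E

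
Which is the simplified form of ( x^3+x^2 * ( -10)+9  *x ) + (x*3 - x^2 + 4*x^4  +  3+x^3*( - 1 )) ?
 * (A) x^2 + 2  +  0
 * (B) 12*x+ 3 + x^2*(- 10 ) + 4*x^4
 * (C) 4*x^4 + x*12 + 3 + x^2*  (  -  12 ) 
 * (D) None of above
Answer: D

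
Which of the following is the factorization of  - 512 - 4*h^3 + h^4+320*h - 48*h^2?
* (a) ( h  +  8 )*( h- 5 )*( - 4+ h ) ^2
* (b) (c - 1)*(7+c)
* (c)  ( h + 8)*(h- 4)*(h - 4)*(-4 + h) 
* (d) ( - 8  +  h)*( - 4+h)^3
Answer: c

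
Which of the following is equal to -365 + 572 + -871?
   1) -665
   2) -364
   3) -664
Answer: 3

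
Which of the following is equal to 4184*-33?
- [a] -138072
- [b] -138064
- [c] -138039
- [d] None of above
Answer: a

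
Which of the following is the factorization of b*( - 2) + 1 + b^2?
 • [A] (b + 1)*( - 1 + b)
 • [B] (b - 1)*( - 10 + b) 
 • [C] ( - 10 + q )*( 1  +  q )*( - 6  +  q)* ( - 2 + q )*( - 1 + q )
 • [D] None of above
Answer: D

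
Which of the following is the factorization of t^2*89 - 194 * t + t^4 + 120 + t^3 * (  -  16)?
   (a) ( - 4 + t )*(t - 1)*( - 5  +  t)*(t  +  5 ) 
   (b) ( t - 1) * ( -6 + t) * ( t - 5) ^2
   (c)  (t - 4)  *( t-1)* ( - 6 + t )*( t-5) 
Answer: c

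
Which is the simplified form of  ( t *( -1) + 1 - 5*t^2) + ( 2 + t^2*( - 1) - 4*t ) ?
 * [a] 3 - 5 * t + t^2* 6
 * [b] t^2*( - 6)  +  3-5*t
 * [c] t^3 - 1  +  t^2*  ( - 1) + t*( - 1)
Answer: b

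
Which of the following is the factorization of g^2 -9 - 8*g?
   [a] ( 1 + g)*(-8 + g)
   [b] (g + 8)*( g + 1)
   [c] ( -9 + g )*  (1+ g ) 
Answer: c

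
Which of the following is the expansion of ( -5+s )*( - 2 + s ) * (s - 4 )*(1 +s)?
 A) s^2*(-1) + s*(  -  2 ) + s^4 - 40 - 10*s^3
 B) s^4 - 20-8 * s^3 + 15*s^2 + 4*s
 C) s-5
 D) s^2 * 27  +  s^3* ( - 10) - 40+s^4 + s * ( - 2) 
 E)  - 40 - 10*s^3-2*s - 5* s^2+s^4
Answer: D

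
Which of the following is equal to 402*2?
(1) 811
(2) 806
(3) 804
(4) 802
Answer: 3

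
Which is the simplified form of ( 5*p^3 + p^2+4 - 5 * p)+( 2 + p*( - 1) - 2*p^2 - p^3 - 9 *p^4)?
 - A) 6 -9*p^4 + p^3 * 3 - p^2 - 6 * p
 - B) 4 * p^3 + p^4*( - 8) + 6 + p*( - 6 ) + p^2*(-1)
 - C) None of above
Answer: C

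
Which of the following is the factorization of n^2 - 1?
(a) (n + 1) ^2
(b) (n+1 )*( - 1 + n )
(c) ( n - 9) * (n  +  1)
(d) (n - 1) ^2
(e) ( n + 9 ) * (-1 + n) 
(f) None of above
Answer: b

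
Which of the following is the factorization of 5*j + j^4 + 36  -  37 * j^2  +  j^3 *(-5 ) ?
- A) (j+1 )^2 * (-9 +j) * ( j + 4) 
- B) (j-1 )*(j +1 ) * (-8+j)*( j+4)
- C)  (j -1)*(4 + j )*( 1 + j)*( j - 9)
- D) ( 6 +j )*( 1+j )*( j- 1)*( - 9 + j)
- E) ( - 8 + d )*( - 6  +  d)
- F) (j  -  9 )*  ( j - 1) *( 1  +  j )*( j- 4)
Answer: C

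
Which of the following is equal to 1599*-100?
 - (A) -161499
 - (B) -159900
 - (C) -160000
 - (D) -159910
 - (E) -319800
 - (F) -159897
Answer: B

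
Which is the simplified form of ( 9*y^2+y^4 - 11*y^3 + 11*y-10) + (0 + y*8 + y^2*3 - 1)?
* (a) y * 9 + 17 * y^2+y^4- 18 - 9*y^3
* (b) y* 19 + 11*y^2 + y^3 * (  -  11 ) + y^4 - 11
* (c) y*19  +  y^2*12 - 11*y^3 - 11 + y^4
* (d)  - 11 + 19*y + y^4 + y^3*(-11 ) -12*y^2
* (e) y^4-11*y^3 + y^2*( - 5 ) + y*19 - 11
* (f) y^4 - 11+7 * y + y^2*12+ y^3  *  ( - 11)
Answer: c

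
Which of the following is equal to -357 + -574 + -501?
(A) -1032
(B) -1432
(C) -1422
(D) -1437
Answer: B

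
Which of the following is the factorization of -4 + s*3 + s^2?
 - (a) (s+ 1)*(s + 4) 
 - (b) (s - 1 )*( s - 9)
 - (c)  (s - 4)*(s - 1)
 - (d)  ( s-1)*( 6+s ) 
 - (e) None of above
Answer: e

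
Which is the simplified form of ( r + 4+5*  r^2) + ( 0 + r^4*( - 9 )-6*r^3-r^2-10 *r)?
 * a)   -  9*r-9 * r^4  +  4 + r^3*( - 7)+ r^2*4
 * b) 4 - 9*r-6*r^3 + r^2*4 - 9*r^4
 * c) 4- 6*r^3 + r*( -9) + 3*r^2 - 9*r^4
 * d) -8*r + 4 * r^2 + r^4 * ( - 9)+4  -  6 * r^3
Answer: b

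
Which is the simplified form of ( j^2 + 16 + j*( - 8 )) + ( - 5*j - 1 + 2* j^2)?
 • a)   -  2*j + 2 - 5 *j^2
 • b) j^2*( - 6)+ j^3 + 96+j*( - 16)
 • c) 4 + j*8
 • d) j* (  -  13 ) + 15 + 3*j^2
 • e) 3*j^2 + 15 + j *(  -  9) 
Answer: d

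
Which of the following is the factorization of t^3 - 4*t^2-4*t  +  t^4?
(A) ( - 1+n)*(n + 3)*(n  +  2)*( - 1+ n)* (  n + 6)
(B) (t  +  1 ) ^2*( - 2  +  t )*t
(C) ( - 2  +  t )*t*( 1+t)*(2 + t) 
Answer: C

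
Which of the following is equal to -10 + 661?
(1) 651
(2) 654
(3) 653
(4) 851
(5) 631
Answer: 1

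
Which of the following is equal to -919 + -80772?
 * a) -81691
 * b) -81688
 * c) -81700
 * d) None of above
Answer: a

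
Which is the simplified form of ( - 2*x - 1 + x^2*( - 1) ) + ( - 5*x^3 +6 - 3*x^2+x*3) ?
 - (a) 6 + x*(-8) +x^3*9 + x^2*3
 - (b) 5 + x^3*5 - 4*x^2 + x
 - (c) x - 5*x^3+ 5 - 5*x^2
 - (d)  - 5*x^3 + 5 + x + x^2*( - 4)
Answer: d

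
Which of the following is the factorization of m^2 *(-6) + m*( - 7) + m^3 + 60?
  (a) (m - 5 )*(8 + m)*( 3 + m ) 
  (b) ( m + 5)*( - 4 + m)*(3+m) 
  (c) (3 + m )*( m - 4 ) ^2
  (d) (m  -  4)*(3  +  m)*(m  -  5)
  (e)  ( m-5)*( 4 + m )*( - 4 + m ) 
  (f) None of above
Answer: d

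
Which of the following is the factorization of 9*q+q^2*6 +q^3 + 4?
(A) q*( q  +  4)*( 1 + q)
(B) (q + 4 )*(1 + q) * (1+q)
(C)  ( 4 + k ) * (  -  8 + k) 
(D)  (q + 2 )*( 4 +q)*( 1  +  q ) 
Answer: B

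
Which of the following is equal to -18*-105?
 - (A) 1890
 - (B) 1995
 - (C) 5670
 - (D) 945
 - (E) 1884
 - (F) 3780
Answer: A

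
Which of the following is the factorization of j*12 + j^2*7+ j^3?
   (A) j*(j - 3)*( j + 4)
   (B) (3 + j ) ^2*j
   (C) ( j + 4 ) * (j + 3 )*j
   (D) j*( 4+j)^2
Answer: C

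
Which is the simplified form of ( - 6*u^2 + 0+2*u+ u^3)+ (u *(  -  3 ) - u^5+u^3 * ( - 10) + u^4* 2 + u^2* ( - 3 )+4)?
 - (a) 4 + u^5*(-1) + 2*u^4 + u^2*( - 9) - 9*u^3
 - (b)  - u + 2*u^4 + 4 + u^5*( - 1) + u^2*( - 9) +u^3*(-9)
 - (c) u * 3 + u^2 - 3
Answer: b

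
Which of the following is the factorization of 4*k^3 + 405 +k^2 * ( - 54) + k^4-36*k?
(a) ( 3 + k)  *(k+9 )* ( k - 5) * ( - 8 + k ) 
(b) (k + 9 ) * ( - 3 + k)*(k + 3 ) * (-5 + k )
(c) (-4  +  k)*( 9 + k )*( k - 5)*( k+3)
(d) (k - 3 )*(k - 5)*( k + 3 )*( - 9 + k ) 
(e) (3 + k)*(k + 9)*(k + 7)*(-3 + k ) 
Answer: b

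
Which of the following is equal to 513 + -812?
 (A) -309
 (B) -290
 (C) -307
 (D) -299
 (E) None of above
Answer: D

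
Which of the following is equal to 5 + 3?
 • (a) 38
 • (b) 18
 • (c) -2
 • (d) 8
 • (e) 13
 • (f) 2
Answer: d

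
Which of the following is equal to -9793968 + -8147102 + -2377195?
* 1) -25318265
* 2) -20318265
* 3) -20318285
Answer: 2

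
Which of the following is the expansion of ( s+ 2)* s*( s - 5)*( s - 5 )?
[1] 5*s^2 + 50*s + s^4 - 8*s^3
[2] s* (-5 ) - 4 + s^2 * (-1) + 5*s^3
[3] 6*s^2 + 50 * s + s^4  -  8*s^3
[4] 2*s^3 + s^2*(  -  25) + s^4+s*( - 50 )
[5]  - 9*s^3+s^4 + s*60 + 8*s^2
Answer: 1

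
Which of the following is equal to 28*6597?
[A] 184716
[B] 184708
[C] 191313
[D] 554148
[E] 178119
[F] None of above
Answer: A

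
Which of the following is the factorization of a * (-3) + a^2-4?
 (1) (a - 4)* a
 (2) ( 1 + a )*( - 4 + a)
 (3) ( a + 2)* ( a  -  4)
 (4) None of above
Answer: 2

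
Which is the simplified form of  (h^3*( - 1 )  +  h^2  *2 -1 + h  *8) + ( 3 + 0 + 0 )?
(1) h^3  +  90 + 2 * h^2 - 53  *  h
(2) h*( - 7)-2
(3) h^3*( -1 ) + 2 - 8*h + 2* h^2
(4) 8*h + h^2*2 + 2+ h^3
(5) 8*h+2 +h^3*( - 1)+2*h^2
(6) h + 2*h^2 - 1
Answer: 5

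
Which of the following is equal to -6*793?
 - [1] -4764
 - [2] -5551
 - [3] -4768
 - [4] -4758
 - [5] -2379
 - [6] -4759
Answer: 4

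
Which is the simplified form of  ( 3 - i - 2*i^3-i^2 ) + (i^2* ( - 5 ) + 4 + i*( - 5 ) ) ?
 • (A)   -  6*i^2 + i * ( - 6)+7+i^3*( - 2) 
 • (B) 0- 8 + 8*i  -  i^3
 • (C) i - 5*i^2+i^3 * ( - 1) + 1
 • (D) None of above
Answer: A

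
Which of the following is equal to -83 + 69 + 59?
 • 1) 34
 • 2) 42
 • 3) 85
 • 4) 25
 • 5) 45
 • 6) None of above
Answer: 5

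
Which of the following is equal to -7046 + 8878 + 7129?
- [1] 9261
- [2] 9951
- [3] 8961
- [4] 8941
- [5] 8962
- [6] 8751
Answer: 3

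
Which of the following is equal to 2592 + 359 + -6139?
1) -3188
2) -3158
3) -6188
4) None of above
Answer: 1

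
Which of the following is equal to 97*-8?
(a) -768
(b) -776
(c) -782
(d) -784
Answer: b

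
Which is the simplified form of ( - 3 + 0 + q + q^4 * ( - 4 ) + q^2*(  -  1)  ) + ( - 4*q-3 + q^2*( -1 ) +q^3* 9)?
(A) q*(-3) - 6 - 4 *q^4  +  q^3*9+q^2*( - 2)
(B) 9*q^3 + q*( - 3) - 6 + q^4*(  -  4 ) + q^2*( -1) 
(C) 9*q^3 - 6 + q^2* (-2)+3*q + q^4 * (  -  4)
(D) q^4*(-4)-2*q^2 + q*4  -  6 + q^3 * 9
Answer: A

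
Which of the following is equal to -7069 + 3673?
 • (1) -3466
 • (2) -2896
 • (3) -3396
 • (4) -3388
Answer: 3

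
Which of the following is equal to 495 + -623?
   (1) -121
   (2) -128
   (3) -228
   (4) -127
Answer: 2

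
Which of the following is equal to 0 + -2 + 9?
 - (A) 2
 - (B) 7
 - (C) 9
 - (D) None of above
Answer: B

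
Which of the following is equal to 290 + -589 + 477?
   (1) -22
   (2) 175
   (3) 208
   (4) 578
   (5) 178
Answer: 5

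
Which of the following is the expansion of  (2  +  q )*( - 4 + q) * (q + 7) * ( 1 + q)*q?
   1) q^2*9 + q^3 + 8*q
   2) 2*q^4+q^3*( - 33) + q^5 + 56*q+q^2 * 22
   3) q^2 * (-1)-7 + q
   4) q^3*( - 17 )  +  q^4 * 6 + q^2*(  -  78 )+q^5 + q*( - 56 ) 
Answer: 4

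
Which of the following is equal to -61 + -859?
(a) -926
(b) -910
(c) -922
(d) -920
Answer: d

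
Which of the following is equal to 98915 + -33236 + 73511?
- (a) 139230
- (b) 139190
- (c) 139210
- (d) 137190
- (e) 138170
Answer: b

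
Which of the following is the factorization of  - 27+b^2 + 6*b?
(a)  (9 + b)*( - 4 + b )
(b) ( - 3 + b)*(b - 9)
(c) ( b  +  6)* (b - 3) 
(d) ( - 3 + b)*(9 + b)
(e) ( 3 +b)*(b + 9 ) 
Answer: d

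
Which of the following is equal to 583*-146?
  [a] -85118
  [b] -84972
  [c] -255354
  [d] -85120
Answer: a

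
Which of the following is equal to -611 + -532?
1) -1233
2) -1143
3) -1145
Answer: 2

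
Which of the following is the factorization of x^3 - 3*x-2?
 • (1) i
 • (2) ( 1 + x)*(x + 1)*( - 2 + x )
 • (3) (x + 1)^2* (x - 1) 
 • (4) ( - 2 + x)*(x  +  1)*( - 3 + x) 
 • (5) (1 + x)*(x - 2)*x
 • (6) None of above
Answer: 2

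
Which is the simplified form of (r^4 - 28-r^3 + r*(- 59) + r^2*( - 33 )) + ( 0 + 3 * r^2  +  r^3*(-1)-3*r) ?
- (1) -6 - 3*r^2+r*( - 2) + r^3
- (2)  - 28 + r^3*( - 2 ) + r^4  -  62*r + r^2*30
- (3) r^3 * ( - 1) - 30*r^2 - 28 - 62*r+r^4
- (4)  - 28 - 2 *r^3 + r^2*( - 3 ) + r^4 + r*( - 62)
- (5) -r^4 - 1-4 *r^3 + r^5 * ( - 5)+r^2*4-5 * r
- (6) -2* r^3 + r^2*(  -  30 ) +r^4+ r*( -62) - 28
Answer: 6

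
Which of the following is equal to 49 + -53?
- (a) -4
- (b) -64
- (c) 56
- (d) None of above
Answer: a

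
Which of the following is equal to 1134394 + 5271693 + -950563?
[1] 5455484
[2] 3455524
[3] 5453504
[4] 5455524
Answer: 4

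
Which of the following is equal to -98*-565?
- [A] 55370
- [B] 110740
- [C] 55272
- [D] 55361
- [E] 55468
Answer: A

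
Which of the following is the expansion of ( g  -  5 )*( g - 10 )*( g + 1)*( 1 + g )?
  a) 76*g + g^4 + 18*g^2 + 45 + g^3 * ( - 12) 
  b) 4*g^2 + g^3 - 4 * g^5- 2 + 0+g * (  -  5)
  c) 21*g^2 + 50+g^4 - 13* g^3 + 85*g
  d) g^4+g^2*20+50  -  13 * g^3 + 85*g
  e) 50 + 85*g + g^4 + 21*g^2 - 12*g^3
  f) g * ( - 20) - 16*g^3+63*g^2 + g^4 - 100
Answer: c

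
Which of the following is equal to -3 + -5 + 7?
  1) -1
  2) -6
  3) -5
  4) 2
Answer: 1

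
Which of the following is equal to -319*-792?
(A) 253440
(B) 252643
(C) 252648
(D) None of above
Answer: C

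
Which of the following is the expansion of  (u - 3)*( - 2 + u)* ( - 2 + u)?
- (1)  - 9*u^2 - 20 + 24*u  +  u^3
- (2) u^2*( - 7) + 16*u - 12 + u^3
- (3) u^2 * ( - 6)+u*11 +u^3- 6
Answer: 2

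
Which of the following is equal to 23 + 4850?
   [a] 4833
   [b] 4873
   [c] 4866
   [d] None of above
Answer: b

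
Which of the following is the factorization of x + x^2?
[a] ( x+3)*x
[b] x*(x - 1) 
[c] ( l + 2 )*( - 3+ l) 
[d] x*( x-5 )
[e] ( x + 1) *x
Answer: e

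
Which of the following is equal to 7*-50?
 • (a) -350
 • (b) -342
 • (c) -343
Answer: a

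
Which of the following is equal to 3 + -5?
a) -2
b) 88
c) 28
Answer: a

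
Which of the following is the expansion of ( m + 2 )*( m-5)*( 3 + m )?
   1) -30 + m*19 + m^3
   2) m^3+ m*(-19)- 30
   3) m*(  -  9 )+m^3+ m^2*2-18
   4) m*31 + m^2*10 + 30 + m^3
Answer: 2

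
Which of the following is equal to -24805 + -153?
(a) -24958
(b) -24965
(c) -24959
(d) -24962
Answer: a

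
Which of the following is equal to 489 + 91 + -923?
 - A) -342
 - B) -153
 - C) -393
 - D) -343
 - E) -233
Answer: D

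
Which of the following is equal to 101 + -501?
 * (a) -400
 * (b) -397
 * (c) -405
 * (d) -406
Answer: a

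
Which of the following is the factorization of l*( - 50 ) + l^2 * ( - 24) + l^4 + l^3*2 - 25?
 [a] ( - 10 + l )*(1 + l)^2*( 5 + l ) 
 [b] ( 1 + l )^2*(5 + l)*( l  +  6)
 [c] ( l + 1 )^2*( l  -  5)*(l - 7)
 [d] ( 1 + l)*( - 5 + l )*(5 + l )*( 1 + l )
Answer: d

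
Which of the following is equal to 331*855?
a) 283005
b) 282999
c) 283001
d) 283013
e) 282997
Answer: a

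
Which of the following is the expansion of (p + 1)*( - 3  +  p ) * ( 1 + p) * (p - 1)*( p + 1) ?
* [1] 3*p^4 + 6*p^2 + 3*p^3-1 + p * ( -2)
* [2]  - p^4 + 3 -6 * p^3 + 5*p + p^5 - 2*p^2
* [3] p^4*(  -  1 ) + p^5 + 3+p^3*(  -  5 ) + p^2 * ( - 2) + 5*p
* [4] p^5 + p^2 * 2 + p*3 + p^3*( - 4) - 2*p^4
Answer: 2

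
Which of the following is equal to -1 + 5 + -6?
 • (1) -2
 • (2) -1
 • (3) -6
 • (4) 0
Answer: 1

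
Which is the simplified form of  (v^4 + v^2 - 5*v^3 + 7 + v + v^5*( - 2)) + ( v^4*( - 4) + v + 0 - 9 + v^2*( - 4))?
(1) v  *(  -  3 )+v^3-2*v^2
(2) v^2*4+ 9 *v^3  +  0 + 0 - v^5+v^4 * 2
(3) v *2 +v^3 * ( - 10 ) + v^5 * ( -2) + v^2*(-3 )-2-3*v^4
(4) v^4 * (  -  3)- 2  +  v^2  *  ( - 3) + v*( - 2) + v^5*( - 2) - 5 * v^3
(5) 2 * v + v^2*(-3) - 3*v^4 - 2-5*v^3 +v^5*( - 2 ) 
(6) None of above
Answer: 5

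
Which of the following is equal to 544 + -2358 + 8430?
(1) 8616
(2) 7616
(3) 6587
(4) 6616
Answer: 4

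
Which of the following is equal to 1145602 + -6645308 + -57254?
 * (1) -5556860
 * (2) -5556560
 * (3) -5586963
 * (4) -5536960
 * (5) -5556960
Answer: 5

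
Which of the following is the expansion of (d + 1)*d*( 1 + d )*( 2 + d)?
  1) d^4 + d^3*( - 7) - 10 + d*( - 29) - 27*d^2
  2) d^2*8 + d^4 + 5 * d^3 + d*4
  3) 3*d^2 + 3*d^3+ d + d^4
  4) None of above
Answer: 4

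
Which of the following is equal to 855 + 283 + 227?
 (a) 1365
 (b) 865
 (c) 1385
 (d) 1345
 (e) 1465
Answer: a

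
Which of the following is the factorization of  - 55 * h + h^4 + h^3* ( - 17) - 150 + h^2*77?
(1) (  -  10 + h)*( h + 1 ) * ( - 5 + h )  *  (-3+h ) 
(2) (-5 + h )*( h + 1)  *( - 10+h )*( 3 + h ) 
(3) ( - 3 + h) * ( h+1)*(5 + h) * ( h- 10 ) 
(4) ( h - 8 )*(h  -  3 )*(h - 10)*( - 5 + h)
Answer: 1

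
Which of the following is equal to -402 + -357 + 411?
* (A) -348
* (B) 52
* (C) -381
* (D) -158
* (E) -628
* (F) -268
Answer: A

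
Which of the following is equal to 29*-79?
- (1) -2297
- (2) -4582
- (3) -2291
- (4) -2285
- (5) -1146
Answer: 3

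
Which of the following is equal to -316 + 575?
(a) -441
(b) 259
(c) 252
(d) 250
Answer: b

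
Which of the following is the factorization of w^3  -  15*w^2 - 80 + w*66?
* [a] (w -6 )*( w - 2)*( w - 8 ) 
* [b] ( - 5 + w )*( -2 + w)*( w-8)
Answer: b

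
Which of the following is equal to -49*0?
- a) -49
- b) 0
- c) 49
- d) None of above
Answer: b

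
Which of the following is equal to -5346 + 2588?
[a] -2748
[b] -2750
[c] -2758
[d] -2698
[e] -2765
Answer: c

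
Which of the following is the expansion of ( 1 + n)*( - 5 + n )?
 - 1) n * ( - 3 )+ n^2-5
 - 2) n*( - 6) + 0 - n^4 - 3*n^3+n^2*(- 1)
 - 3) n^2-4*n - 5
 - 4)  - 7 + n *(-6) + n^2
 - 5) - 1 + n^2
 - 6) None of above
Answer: 3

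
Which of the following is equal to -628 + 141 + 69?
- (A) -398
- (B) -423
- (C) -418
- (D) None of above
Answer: C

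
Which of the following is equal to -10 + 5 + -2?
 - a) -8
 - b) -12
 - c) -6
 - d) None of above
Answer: d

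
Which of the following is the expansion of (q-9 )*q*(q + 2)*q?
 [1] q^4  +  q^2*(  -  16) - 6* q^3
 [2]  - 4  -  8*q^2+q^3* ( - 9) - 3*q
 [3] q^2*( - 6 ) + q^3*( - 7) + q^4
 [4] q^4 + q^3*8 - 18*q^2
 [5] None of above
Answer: 5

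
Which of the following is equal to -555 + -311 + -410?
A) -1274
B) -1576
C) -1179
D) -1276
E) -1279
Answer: D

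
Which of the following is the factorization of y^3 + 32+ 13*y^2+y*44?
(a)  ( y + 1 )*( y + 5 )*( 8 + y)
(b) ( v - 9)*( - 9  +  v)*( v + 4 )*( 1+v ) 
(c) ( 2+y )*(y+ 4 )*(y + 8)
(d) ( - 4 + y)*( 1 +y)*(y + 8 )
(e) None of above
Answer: e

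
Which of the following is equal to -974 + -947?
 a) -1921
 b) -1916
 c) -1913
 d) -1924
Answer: a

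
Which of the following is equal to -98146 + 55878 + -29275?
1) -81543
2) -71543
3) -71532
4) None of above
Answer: 2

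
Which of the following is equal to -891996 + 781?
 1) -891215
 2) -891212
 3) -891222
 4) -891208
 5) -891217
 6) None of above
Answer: 1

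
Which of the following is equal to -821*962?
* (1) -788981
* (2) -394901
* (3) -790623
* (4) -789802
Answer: 4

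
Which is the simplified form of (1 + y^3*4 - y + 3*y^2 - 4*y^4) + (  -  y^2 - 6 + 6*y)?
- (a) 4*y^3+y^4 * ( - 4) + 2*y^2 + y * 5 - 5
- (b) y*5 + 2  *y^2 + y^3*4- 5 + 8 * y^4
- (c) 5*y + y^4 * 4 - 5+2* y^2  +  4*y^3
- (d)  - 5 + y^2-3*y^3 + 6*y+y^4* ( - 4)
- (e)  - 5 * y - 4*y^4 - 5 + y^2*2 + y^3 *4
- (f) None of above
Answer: a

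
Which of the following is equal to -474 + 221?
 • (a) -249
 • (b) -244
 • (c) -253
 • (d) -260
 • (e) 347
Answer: c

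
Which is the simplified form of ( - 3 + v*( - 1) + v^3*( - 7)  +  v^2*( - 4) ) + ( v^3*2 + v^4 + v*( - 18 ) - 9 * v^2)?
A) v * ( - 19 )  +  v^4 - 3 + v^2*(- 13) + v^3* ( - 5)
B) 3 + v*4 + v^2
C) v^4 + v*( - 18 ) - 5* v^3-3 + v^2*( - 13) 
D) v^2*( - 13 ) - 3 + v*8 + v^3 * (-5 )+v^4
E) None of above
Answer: A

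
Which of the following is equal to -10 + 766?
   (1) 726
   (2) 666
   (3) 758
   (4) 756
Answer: 4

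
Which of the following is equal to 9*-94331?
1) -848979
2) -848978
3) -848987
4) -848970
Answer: 1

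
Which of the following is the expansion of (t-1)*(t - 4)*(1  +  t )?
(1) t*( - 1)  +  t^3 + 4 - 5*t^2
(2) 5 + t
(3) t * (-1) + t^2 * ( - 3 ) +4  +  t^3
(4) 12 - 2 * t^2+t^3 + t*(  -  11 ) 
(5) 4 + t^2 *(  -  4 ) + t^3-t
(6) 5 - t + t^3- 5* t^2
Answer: 5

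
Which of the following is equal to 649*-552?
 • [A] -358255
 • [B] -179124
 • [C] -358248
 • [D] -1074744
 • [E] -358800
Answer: C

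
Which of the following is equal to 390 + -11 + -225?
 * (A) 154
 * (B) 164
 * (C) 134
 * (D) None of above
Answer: A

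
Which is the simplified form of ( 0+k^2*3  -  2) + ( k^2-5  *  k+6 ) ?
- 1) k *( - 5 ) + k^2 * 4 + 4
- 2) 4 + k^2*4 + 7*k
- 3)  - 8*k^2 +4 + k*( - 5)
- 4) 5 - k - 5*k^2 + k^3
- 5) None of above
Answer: 1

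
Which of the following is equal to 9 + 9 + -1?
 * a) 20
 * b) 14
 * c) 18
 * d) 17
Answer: d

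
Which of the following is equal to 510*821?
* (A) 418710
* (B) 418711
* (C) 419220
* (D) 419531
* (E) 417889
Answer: A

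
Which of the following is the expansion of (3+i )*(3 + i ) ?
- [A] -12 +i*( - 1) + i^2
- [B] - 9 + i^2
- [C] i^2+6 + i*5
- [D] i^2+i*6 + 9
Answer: D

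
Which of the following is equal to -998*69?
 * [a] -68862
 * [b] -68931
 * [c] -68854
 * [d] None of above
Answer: a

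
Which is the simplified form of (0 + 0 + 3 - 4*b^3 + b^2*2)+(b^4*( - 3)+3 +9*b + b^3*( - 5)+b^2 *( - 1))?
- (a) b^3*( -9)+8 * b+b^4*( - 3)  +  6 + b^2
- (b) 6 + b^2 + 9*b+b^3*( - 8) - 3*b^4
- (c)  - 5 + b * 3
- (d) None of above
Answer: d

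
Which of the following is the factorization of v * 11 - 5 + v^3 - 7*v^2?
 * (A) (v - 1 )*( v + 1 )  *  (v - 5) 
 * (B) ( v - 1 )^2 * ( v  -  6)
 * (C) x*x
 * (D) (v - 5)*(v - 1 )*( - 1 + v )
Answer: D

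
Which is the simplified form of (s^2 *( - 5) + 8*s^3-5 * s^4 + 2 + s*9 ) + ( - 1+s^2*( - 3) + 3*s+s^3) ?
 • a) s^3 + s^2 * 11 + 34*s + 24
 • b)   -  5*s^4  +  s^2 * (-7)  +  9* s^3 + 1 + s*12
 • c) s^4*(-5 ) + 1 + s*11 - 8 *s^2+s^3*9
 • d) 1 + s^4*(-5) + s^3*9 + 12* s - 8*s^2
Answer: d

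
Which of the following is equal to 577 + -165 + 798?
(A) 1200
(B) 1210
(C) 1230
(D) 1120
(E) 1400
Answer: B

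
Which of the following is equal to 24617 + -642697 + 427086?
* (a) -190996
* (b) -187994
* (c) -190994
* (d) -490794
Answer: c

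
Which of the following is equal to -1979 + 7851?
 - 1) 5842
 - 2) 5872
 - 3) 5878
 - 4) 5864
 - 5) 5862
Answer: 2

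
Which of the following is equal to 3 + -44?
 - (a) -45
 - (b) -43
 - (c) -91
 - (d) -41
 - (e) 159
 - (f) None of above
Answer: d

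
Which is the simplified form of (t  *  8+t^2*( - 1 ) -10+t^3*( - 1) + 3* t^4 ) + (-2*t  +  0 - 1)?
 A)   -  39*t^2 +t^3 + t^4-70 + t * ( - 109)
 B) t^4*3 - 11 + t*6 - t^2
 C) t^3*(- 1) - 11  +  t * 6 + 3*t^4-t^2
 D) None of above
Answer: C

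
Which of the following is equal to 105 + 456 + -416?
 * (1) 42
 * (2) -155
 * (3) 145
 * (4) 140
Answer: 3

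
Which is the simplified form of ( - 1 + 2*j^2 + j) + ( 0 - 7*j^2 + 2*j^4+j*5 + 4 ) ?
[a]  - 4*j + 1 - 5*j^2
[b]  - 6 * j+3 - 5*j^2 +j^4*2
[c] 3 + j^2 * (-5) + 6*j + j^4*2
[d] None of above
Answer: c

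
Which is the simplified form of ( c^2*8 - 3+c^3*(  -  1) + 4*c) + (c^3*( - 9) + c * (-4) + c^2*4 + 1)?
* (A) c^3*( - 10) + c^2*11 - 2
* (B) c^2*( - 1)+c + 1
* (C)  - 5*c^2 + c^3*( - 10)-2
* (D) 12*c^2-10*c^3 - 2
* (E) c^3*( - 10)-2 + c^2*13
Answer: D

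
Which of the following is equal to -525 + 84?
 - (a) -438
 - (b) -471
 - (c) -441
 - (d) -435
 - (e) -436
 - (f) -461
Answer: c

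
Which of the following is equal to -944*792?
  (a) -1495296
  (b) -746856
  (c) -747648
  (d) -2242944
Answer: c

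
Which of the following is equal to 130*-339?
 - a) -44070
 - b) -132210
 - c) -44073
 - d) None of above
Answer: a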